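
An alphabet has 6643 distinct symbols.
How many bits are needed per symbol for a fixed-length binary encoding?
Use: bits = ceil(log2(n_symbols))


log2(6643) = 12.6976
Bracket: 2^12 = 4096 < 6643 <= 2^13 = 8192
So ceil(log2(6643)) = 13

bits = ceil(log2(6643)) = ceil(12.6976) = 13 bits


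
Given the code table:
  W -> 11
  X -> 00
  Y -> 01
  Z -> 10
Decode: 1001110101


Decoding:
10 -> Z
01 -> Y
11 -> W
01 -> Y
01 -> Y


Result: ZYWYY


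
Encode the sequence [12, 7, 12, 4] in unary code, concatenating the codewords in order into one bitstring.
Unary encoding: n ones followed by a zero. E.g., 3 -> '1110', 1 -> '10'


Encode each number as n ones followed by a terminating 0:
  12 -> 1111111111110 (13 bits)
  7 -> 11111110 (8 bits)
  12 -> 1111111111110 (13 bits)
  4 -> 11110 (5 bits)
Total length = 13 + 8 + 13 + 5 = 39 bits.

Unary([12, 7, 12, 4]) = 111111111111011111110111111111111011110 (39 bits)


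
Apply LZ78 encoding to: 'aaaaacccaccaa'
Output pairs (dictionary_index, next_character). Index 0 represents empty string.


LZ78 encoding steps:
Dictionary: {0: ''}
Step 1: w='' (idx 0), next='a' -> output (0, 'a'), add 'a' as idx 1
Step 2: w='a' (idx 1), next='a' -> output (1, 'a'), add 'aa' as idx 2
Step 3: w='aa' (idx 2), next='c' -> output (2, 'c'), add 'aac' as idx 3
Step 4: w='' (idx 0), next='c' -> output (0, 'c'), add 'c' as idx 4
Step 5: w='c' (idx 4), next='a' -> output (4, 'a'), add 'ca' as idx 5
Step 6: w='c' (idx 4), next='c' -> output (4, 'c'), add 'cc' as idx 6
Step 7: w='aa' (idx 2), end of input -> output (2, '')


Encoded: [(0, 'a'), (1, 'a'), (2, 'c'), (0, 'c'), (4, 'a'), (4, 'c'), (2, '')]


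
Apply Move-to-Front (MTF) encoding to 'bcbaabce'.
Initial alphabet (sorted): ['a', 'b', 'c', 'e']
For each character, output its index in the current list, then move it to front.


MTF encoding:
'b': index 1 in ['a', 'b', 'c', 'e'] -> ['b', 'a', 'c', 'e']
'c': index 2 in ['b', 'a', 'c', 'e'] -> ['c', 'b', 'a', 'e']
'b': index 1 in ['c', 'b', 'a', 'e'] -> ['b', 'c', 'a', 'e']
'a': index 2 in ['b', 'c', 'a', 'e'] -> ['a', 'b', 'c', 'e']
'a': index 0 in ['a', 'b', 'c', 'e'] -> ['a', 'b', 'c', 'e']
'b': index 1 in ['a', 'b', 'c', 'e'] -> ['b', 'a', 'c', 'e']
'c': index 2 in ['b', 'a', 'c', 'e'] -> ['c', 'b', 'a', 'e']
'e': index 3 in ['c', 'b', 'a', 'e'] -> ['e', 'c', 'b', 'a']


Output: [1, 2, 1, 2, 0, 1, 2, 3]


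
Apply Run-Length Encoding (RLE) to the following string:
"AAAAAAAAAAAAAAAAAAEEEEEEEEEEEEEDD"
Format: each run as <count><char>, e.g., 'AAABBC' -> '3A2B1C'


Scanning runs left to right:
  i=0: run of 'A' x 18 -> '18A'
  i=18: run of 'E' x 13 -> '13E'
  i=31: run of 'D' x 2 -> '2D'

RLE = 18A13E2D


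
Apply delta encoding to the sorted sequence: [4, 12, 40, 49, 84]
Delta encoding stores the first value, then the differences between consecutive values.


First value: 4
Deltas:
  12 - 4 = 8
  40 - 12 = 28
  49 - 40 = 9
  84 - 49 = 35


Delta encoded: [4, 8, 28, 9, 35]


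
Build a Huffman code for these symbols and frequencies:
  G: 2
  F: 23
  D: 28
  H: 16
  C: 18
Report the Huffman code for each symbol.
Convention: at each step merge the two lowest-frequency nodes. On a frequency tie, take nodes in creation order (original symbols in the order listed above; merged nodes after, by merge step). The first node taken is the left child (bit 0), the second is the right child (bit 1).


Huffman tree construction:
Step 1: Merge G(2) + H(16) = 18
Step 2: Merge C(18) + (G+H)(18) = 36
Step 3: Merge F(23) + D(28) = 51
Step 4: Merge (C+(G+H))(36) + (F+D)(51) = 87
Read each symbol's code off the tree from the root (left child = 0, right child = 1).

Codes:
  G: 010 (length 3)
  F: 10 (length 2)
  D: 11 (length 2)
  H: 011 (length 3)
  C: 00 (length 2)
Average code length: 192/87 = 2.2069 bits/symbol


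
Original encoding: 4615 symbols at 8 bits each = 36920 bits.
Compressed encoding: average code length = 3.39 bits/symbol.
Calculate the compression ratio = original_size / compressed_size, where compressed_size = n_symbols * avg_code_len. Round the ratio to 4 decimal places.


original_size = n_symbols * orig_bits = 4615 * 8 = 36920 bits
compressed_size = n_symbols * avg_code_len = 4615 * 3.39 = 15644.85 bits
ratio = original_size / compressed_size = 36920 / 15644.85 = 2.3599

Compression ratio = 2.3599


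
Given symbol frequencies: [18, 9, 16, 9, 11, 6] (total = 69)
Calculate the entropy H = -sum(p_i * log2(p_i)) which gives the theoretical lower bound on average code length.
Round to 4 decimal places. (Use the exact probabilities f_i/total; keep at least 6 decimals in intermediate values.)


Per-symbol terms -p_i * log2(p_i) with p_i = f_i/69:
  p = 18/69 = 0.260870: log2(p) = -1.938599, -p*log2(p) = 0.505722
  p = 9/69 = 0.130435: log2(p) = -2.938599, -p*log2(p) = 0.383296
  p = 16/69 = 0.231884: log2(p) = -2.108524, -p*log2(p) = 0.488933
  p = 9/69 = 0.130435: log2(p) = -2.938599, -p*log2(p) = 0.383296
  p = 11/69 = 0.159420: log2(p) = -2.649093, -p*log2(p) = 0.422319
  p = 6/69 = 0.086957: log2(p) = -3.523562, -p*log2(p) = 0.306397
H = 0.505722 + 0.383296 + 0.488933 + 0.383296 + 0.422319 + 0.306397 = 2.489963

H = 2.49 bits/symbol


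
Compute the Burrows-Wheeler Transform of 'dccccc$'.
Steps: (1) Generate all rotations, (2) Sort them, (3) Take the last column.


Rotations (sorted):
  0: $dccccc -> last char: c
  1: c$dcccc -> last char: c
  2: cc$dccc -> last char: c
  3: ccc$dcc -> last char: c
  4: cccc$dc -> last char: c
  5: ccccc$d -> last char: d
  6: dccccc$ -> last char: $


BWT = cccccd$


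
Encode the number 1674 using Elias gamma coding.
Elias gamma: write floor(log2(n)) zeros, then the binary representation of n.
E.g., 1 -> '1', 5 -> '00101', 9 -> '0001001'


num_bits = floor(log2(1674)) + 1 = 11
leading_zeros = num_bits - 1 = 10
binary(1674) = 11010001010

Elias gamma(1674) = '0000000000' + '11010001010' = 000000000011010001010 (21 bits)


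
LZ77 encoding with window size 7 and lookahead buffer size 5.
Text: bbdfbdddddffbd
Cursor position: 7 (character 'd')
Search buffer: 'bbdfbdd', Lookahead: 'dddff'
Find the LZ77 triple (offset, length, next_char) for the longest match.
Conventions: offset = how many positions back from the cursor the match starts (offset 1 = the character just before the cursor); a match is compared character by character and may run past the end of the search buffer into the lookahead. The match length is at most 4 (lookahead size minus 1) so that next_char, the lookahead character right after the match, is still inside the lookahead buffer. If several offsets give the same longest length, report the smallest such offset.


Try each offset into the search buffer:
  offset=1 (pos 6, char 'd'): match length 3
  offset=2 (pos 5, char 'd'): match length 3
  offset=3 (pos 4, char 'b'): match length 0
  offset=4 (pos 3, char 'f'): match length 0
  offset=5 (pos 2, char 'd'): match length 1
  offset=6 (pos 1, char 'b'): match length 0
  offset=7 (pos 0, char 'b'): match length 0
Longest match has length 3, found at offsets 1, 2; take the smallest, offset 1.
next_char = character at position 7 + 3 = 10 -> 'f'

Best match: offset=1, length=3 (matching 'ddd' starting at position 6)
LZ77 triple: (1, 3, 'f')


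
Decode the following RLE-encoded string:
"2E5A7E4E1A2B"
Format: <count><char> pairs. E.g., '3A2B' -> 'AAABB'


Expanding each <count><char> pair:
  2E -> 'EE'
  5A -> 'AAAAA'
  7E -> 'EEEEEEE'
  4E -> 'EEEE'
  1A -> 'A'
  2B -> 'BB'

Decoded = EEAAAAAEEEEEEEEEEEABB


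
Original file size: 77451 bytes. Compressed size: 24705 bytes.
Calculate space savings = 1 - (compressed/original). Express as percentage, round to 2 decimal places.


ratio = compressed/original = 24705/77451 = 0.318976
savings = 1 - ratio = 1 - 0.318976 = 0.681024
as a percentage: 0.681024 * 100 = 68.1%

Space savings = 1 - 24705/77451 = 68.1%


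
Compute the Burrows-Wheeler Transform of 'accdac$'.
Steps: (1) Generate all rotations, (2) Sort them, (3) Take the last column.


Rotations (sorted):
  0: $accdac -> last char: c
  1: ac$accd -> last char: d
  2: accdac$ -> last char: $
  3: c$accda -> last char: a
  4: ccdac$a -> last char: a
  5: cdac$ac -> last char: c
  6: dac$acc -> last char: c


BWT = cd$aacc


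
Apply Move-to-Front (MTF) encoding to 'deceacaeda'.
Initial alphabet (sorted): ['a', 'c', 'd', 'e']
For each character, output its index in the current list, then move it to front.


MTF encoding:
'd': index 2 in ['a', 'c', 'd', 'e'] -> ['d', 'a', 'c', 'e']
'e': index 3 in ['d', 'a', 'c', 'e'] -> ['e', 'd', 'a', 'c']
'c': index 3 in ['e', 'd', 'a', 'c'] -> ['c', 'e', 'd', 'a']
'e': index 1 in ['c', 'e', 'd', 'a'] -> ['e', 'c', 'd', 'a']
'a': index 3 in ['e', 'c', 'd', 'a'] -> ['a', 'e', 'c', 'd']
'c': index 2 in ['a', 'e', 'c', 'd'] -> ['c', 'a', 'e', 'd']
'a': index 1 in ['c', 'a', 'e', 'd'] -> ['a', 'c', 'e', 'd']
'e': index 2 in ['a', 'c', 'e', 'd'] -> ['e', 'a', 'c', 'd']
'd': index 3 in ['e', 'a', 'c', 'd'] -> ['d', 'e', 'a', 'c']
'a': index 2 in ['d', 'e', 'a', 'c'] -> ['a', 'd', 'e', 'c']


Output: [2, 3, 3, 1, 3, 2, 1, 2, 3, 2]


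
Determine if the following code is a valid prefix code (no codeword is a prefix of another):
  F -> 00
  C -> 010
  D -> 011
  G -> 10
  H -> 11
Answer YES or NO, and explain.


Checking each pair (does one codeword prefix another?):
  F='00' vs C='010': no prefix
  F='00' vs D='011': no prefix
  F='00' vs G='10': no prefix
  F='00' vs H='11': no prefix
  C='010' vs F='00': no prefix
  C='010' vs D='011': no prefix
  C='010' vs G='10': no prefix
  C='010' vs H='11': no prefix
  D='011' vs F='00': no prefix
  D='011' vs C='010': no prefix
  D='011' vs G='10': no prefix
  D='011' vs H='11': no prefix
  G='10' vs F='00': no prefix
  G='10' vs C='010': no prefix
  G='10' vs D='011': no prefix
  G='10' vs H='11': no prefix
  H='11' vs F='00': no prefix
  H='11' vs C='010': no prefix
  H='11' vs D='011': no prefix
  H='11' vs G='10': no prefix
No violation found over all pairs.

YES -- this is a valid prefix code. No codeword is a prefix of any other codeword.


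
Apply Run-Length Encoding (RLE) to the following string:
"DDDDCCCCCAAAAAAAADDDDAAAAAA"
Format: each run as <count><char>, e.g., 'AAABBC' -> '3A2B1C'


Scanning runs left to right:
  i=0: run of 'D' x 4 -> '4D'
  i=4: run of 'C' x 5 -> '5C'
  i=9: run of 'A' x 8 -> '8A'
  i=17: run of 'D' x 4 -> '4D'
  i=21: run of 'A' x 6 -> '6A'

RLE = 4D5C8A4D6A


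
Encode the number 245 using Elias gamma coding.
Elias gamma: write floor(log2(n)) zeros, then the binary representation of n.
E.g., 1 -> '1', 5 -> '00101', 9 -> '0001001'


num_bits = floor(log2(245)) + 1 = 8
leading_zeros = num_bits - 1 = 7
binary(245) = 11110101

Elias gamma(245) = '0000000' + '11110101' = 000000011110101 (15 bits)


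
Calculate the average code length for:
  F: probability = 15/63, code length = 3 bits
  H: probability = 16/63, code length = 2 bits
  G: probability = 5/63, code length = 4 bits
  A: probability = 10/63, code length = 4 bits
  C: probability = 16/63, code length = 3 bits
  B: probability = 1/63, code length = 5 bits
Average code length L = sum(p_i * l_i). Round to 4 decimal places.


Weighted contributions p_i * l_i:
  F: (15/63) * 3 = 45/63
  H: (16/63) * 2 = 32/63
  G: (5/63) * 4 = 20/63
  A: (10/63) * 4 = 40/63
  C: (16/63) * 3 = 48/63
  B: (1/63) * 5 = 5/63
Sum = (45 + 32 + 20 + 40 + 48 + 5)/63 = 190/63

L = 190/63 = 3.0159 bits/symbol


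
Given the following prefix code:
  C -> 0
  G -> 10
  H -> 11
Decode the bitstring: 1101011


Decoding step by step:
Bits 11 -> H
Bits 0 -> C
Bits 10 -> G
Bits 11 -> H


Decoded message: HCGH


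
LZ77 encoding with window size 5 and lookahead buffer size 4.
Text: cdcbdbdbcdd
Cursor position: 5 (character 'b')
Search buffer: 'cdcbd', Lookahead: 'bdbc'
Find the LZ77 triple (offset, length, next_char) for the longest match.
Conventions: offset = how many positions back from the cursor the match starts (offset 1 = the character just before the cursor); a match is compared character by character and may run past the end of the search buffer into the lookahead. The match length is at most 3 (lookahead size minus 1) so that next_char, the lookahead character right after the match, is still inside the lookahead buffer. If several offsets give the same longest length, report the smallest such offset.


Try each offset into the search buffer:
  offset=1 (pos 4, char 'd'): match length 0
  offset=2 (pos 3, char 'b'): match length 3
  offset=3 (pos 2, char 'c'): match length 0
  offset=4 (pos 1, char 'd'): match length 0
  offset=5 (pos 0, char 'c'): match length 0
Longest match has length 3 at offset 2.
next_char = character at position 5 + 3 = 8 -> 'c'

Best match: offset=2, length=3 (matching 'bdb' starting at position 3)
LZ77 triple: (2, 3, 'c')


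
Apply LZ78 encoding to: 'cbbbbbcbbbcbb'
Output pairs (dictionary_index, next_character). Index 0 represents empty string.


LZ78 encoding steps:
Dictionary: {0: ''}
Step 1: w='' (idx 0), next='c' -> output (0, 'c'), add 'c' as idx 1
Step 2: w='' (idx 0), next='b' -> output (0, 'b'), add 'b' as idx 2
Step 3: w='b' (idx 2), next='b' -> output (2, 'b'), add 'bb' as idx 3
Step 4: w='bb' (idx 3), next='c' -> output (3, 'c'), add 'bbc' as idx 4
Step 5: w='bb' (idx 3), next='b' -> output (3, 'b'), add 'bbb' as idx 5
Step 6: w='c' (idx 1), next='b' -> output (1, 'b'), add 'cb' as idx 6
Step 7: w='b' (idx 2), end of input -> output (2, '')


Encoded: [(0, 'c'), (0, 'b'), (2, 'b'), (3, 'c'), (3, 'b'), (1, 'b'), (2, '')]


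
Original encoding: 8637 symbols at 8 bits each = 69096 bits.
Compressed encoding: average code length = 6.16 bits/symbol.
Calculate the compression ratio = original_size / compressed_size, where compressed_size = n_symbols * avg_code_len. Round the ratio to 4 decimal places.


original_size = n_symbols * orig_bits = 8637 * 8 = 69096 bits
compressed_size = n_symbols * avg_code_len = 8637 * 6.16 = 53203.92 bits
ratio = original_size / compressed_size = 69096 / 53203.92 = 1.2987

Compression ratio = 1.2987


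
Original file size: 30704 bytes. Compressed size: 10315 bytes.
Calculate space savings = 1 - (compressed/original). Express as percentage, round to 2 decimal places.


ratio = compressed/original = 10315/30704 = 0.33595
savings = 1 - ratio = 1 - 0.33595 = 0.66405
as a percentage: 0.66405 * 100 = 66.41%

Space savings = 1 - 10315/30704 = 66.41%


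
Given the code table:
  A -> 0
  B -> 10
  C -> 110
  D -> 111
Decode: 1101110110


Decoding:
110 -> C
111 -> D
0 -> A
110 -> C


Result: CDAC


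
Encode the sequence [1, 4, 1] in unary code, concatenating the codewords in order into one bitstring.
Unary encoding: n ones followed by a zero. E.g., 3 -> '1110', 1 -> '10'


Encode each number as n ones followed by a terminating 0:
  1 -> 10 (2 bits)
  4 -> 11110 (5 bits)
  1 -> 10 (2 bits)
Total length = 2 + 5 + 2 = 9 bits.

Unary([1, 4, 1]) = 101111010 (9 bits)


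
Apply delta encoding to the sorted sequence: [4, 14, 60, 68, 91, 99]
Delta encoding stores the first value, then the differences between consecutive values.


First value: 4
Deltas:
  14 - 4 = 10
  60 - 14 = 46
  68 - 60 = 8
  91 - 68 = 23
  99 - 91 = 8


Delta encoded: [4, 10, 46, 8, 23, 8]


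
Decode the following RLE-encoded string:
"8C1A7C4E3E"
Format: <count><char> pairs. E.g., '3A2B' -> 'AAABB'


Expanding each <count><char> pair:
  8C -> 'CCCCCCCC'
  1A -> 'A'
  7C -> 'CCCCCCC'
  4E -> 'EEEE'
  3E -> 'EEE'

Decoded = CCCCCCCCACCCCCCCEEEEEEE


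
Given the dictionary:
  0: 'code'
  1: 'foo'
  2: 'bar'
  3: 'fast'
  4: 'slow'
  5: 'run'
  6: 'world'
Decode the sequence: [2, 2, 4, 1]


Look up each index in the dictionary:
  2 -> 'bar'
  2 -> 'bar'
  4 -> 'slow'
  1 -> 'foo'

Decoded: "bar bar slow foo"


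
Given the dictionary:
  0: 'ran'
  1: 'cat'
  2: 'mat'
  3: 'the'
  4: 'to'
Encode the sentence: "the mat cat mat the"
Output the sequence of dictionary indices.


Look up each word in the dictionary:
  'the' -> 3
  'mat' -> 2
  'cat' -> 1
  'mat' -> 2
  'the' -> 3

Encoded: [3, 2, 1, 2, 3]


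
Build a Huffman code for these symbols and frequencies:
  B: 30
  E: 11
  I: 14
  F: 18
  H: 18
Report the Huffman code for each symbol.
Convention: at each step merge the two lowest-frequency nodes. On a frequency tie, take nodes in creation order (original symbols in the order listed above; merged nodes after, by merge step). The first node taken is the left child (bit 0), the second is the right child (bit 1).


Huffman tree construction:
Step 1: Merge E(11) + I(14) = 25
Step 2: Merge F(18) + H(18) = 36
Step 3: Merge (E+I)(25) + B(30) = 55
Step 4: Merge (F+H)(36) + ((E+I)+B)(55) = 91
Read each symbol's code off the tree from the root (left child = 0, right child = 1).

Codes:
  B: 11 (length 2)
  E: 100 (length 3)
  I: 101 (length 3)
  F: 00 (length 2)
  H: 01 (length 2)
Average code length: 207/91 = 2.2747 bits/symbol


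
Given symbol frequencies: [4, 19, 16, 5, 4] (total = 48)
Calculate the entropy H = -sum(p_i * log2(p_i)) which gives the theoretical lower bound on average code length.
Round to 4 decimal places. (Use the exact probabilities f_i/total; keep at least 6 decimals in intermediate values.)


Per-symbol terms -p_i * log2(p_i) with p_i = f_i/48:
  p = 4/48 = 0.083333: log2(p) = -3.584963, -p*log2(p) = 0.298747
  p = 19/48 = 0.395833: log2(p) = -1.337035, -p*log2(p) = 0.529243
  p = 16/48 = 0.333333: log2(p) = -1.584963, -p*log2(p) = 0.528321
  p = 5/48 = 0.104167: log2(p) = -3.263034, -p*log2(p) = 0.339899
  p = 4/48 = 0.083333: log2(p) = -3.584963, -p*log2(p) = 0.298747
H = 0.298747 + 0.529243 + 0.528321 + 0.339899 + 0.298747 = 1.994957

H = 1.995 bits/symbol


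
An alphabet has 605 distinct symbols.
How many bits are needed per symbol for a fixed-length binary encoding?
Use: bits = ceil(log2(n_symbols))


log2(605) = 9.2408
Bracket: 2^9 = 512 < 605 <= 2^10 = 1024
So ceil(log2(605)) = 10

bits = ceil(log2(605)) = ceil(9.2408) = 10 bits


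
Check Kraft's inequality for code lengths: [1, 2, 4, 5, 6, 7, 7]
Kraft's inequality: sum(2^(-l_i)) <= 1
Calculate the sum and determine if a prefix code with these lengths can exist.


Sum = 2^(-1) + 2^(-2) + 2^(-4) + 2^(-5) + 2^(-6) + 2^(-7) + 2^(-7)
    = 0.5 + 0.25 + 0.0625 + 0.03125 + 0.015625 + 0.0078125 + 0.0078125
    = 112/128 = 0.875
Since 0.875 <= 1, Kraft's inequality IS satisfied.
A prefix code with these lengths CAN exist.

Kraft sum = 0.875. Satisfied.


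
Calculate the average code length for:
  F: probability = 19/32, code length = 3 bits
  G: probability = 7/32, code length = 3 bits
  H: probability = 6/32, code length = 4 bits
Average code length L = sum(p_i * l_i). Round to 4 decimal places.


Weighted contributions p_i * l_i:
  F: (19/32) * 3 = 57/32
  G: (7/32) * 3 = 21/32
  H: (6/32) * 4 = 24/32
Sum = (57 + 21 + 24)/32 = 102/32

L = 102/32 = 3.1875 bits/symbol


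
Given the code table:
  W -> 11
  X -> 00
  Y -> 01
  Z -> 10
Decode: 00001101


Decoding:
00 -> X
00 -> X
11 -> W
01 -> Y


Result: XXWY


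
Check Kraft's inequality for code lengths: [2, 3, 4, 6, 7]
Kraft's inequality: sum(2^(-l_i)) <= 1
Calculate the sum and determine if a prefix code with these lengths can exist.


Sum = 2^(-2) + 2^(-3) + 2^(-4) + 2^(-6) + 2^(-7)
    = 0.25 + 0.125 + 0.0625 + 0.015625 + 0.0078125
    = 59/128 = 0.4609375
Since 0.4609375 <= 1, Kraft's inequality IS satisfied.
A prefix code with these lengths CAN exist.

Kraft sum = 0.4609375. Satisfied.


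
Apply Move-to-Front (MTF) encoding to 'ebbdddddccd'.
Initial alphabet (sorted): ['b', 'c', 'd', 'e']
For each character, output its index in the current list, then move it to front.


MTF encoding:
'e': index 3 in ['b', 'c', 'd', 'e'] -> ['e', 'b', 'c', 'd']
'b': index 1 in ['e', 'b', 'c', 'd'] -> ['b', 'e', 'c', 'd']
'b': index 0 in ['b', 'e', 'c', 'd'] -> ['b', 'e', 'c', 'd']
'd': index 3 in ['b', 'e', 'c', 'd'] -> ['d', 'b', 'e', 'c']
'd': index 0 in ['d', 'b', 'e', 'c'] -> ['d', 'b', 'e', 'c']
'd': index 0 in ['d', 'b', 'e', 'c'] -> ['d', 'b', 'e', 'c']
'd': index 0 in ['d', 'b', 'e', 'c'] -> ['d', 'b', 'e', 'c']
'd': index 0 in ['d', 'b', 'e', 'c'] -> ['d', 'b', 'e', 'c']
'c': index 3 in ['d', 'b', 'e', 'c'] -> ['c', 'd', 'b', 'e']
'c': index 0 in ['c', 'd', 'b', 'e'] -> ['c', 'd', 'b', 'e']
'd': index 1 in ['c', 'd', 'b', 'e'] -> ['d', 'c', 'b', 'e']


Output: [3, 1, 0, 3, 0, 0, 0, 0, 3, 0, 1]


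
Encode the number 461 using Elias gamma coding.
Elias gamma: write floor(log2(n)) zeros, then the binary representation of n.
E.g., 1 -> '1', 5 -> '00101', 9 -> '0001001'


num_bits = floor(log2(461)) + 1 = 9
leading_zeros = num_bits - 1 = 8
binary(461) = 111001101

Elias gamma(461) = '00000000' + '111001101' = 00000000111001101 (17 bits)


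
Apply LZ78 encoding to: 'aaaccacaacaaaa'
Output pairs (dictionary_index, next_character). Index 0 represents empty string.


LZ78 encoding steps:
Dictionary: {0: ''}
Step 1: w='' (idx 0), next='a' -> output (0, 'a'), add 'a' as idx 1
Step 2: w='a' (idx 1), next='a' -> output (1, 'a'), add 'aa' as idx 2
Step 3: w='' (idx 0), next='c' -> output (0, 'c'), add 'c' as idx 3
Step 4: w='c' (idx 3), next='a' -> output (3, 'a'), add 'ca' as idx 4
Step 5: w='ca' (idx 4), next='a' -> output (4, 'a'), add 'caa' as idx 5
Step 6: w='caa' (idx 5), next='a' -> output (5, 'a'), add 'caaa' as idx 6
Step 7: w='a' (idx 1), end of input -> output (1, '')


Encoded: [(0, 'a'), (1, 'a'), (0, 'c'), (3, 'a'), (4, 'a'), (5, 'a'), (1, '')]


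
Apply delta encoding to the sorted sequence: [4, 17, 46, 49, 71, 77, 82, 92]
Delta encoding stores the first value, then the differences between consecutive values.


First value: 4
Deltas:
  17 - 4 = 13
  46 - 17 = 29
  49 - 46 = 3
  71 - 49 = 22
  77 - 71 = 6
  82 - 77 = 5
  92 - 82 = 10


Delta encoded: [4, 13, 29, 3, 22, 6, 5, 10]


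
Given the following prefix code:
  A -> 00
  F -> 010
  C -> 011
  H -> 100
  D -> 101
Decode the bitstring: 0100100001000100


Decoding step by step:
Bits 010 -> F
Bits 010 -> F
Bits 00 -> A
Bits 010 -> F
Bits 00 -> A
Bits 100 -> H


Decoded message: FFAFAH


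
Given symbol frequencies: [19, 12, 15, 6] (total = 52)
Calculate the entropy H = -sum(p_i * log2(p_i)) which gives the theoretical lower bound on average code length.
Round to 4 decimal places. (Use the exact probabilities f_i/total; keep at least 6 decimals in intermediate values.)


Per-symbol terms -p_i * log2(p_i) with p_i = f_i/52:
  p = 19/52 = 0.365385: log2(p) = -1.452512, -p*log2(p) = 0.530726
  p = 12/52 = 0.230769: log2(p) = -2.115477, -p*log2(p) = 0.488187
  p = 15/52 = 0.288462: log2(p) = -1.793549, -p*log2(p) = 0.517370
  p = 6/52 = 0.115385: log2(p) = -3.115477, -p*log2(p) = 0.359478
H = 0.530726 + 0.488187 + 0.517370 + 0.359478 = 1.895761

H = 1.8958 bits/symbol


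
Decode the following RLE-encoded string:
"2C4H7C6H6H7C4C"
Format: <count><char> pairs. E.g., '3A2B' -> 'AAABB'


Expanding each <count><char> pair:
  2C -> 'CC'
  4H -> 'HHHH'
  7C -> 'CCCCCCC'
  6H -> 'HHHHHH'
  6H -> 'HHHHHH'
  7C -> 'CCCCCCC'
  4C -> 'CCCC'

Decoded = CCHHHHCCCCCCCHHHHHHHHHHHHCCCCCCCCCCC


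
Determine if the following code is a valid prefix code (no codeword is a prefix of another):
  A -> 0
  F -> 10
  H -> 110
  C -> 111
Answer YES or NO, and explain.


Checking each pair (does one codeword prefix another?):
  A='0' vs F='10': no prefix
  A='0' vs H='110': no prefix
  A='0' vs C='111': no prefix
  F='10' vs A='0': no prefix
  F='10' vs H='110': no prefix
  F='10' vs C='111': no prefix
  H='110' vs A='0': no prefix
  H='110' vs F='10': no prefix
  H='110' vs C='111': no prefix
  C='111' vs A='0': no prefix
  C='111' vs F='10': no prefix
  C='111' vs H='110': no prefix
No violation found over all pairs.

YES -- this is a valid prefix code. No codeword is a prefix of any other codeword.


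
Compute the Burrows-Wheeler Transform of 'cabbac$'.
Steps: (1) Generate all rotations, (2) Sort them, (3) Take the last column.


Rotations (sorted):
  0: $cabbac -> last char: c
  1: abbac$c -> last char: c
  2: ac$cabb -> last char: b
  3: bac$cab -> last char: b
  4: bbac$ca -> last char: a
  5: c$cabba -> last char: a
  6: cabbac$ -> last char: $


BWT = ccbbaa$


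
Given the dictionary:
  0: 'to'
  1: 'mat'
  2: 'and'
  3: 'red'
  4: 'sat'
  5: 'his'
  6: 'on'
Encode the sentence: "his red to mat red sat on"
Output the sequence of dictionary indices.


Look up each word in the dictionary:
  'his' -> 5
  'red' -> 3
  'to' -> 0
  'mat' -> 1
  'red' -> 3
  'sat' -> 4
  'on' -> 6

Encoded: [5, 3, 0, 1, 3, 4, 6]


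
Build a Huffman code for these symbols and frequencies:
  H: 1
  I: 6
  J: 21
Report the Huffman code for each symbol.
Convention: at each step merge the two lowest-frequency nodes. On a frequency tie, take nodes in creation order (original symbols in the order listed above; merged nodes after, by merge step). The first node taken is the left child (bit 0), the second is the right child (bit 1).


Huffman tree construction:
Step 1: Merge H(1) + I(6) = 7
Step 2: Merge (H+I)(7) + J(21) = 28
Read each symbol's code off the tree from the root (left child = 0, right child = 1).

Codes:
  H: 00 (length 2)
  I: 01 (length 2)
  J: 1 (length 1)
Average code length: 35/28 = 1.2500 bits/symbol


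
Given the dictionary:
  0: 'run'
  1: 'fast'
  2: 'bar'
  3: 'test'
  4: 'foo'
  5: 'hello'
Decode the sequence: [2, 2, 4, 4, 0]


Look up each index in the dictionary:
  2 -> 'bar'
  2 -> 'bar'
  4 -> 'foo'
  4 -> 'foo'
  0 -> 'run'

Decoded: "bar bar foo foo run"


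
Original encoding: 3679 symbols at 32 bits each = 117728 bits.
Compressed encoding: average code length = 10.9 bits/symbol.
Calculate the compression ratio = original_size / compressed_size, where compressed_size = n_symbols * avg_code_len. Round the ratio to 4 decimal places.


original_size = n_symbols * orig_bits = 3679 * 32 = 117728 bits
compressed_size = n_symbols * avg_code_len = 3679 * 10.9 = 40101.1 bits
ratio = original_size / compressed_size = 117728 / 40101.1 = 2.9358

Compression ratio = 2.9358


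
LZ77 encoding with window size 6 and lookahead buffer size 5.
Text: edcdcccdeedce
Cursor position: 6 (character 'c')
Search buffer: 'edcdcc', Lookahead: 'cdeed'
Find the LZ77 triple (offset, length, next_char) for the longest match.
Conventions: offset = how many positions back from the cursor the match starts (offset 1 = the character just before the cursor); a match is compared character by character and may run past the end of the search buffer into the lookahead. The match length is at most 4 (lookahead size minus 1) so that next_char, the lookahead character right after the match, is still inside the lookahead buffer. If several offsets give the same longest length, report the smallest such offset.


Try each offset into the search buffer:
  offset=1 (pos 5, char 'c'): match length 1
  offset=2 (pos 4, char 'c'): match length 1
  offset=3 (pos 3, char 'd'): match length 0
  offset=4 (pos 2, char 'c'): match length 2
  offset=5 (pos 1, char 'd'): match length 0
  offset=6 (pos 0, char 'e'): match length 0
Longest match has length 2 at offset 4.
next_char = character at position 6 + 2 = 8 -> 'e'

Best match: offset=4, length=2 (matching 'cd' starting at position 2)
LZ77 triple: (4, 2, 'e')


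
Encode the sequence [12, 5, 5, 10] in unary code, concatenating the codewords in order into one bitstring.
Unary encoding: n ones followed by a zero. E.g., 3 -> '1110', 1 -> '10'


Encode each number as n ones followed by a terminating 0:
  12 -> 1111111111110 (13 bits)
  5 -> 111110 (6 bits)
  5 -> 111110 (6 bits)
  10 -> 11111111110 (11 bits)
Total length = 13 + 6 + 6 + 11 = 36 bits.

Unary([12, 5, 5, 10]) = 111111111111011111011111011111111110 (36 bits)


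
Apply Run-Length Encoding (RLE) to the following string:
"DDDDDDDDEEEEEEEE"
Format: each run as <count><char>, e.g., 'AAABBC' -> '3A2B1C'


Scanning runs left to right:
  i=0: run of 'D' x 8 -> '8D'
  i=8: run of 'E' x 8 -> '8E'

RLE = 8D8E


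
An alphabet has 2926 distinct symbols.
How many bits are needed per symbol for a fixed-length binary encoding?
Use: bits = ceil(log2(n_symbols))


log2(2926) = 11.5147
Bracket: 2^11 = 2048 < 2926 <= 2^12 = 4096
So ceil(log2(2926)) = 12

bits = ceil(log2(2926)) = ceil(11.5147) = 12 bits


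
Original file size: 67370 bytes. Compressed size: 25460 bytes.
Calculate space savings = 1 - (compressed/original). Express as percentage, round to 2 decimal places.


ratio = compressed/original = 25460/67370 = 0.377913
savings = 1 - ratio = 1 - 0.377913 = 0.622087
as a percentage: 0.622087 * 100 = 62.21%

Space savings = 1 - 25460/67370 = 62.21%


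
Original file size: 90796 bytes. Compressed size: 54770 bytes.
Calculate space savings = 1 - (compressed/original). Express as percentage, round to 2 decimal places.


ratio = compressed/original = 54770/90796 = 0.60322
savings = 1 - ratio = 1 - 0.60322 = 0.39678
as a percentage: 0.39678 * 100 = 39.68%

Space savings = 1 - 54770/90796 = 39.68%


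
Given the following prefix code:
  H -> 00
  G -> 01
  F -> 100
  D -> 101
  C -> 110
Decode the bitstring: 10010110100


Decoding step by step:
Bits 100 -> F
Bits 101 -> D
Bits 101 -> D
Bits 00 -> H


Decoded message: FDDH


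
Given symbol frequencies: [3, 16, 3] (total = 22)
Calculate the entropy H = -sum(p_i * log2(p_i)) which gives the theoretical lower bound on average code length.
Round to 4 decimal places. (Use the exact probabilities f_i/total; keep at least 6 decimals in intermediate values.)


Per-symbol terms -p_i * log2(p_i) with p_i = f_i/22:
  p = 3/22 = 0.136364: log2(p) = -2.874469, -p*log2(p) = 0.391973
  p = 16/22 = 0.727273: log2(p) = -0.459432, -p*log2(p) = 0.334132
  p = 3/22 = 0.136364: log2(p) = -2.874469, -p*log2(p) = 0.391973
H = 0.391973 + 0.334132 + 0.391973 = 1.118078

H = 1.1181 bits/symbol


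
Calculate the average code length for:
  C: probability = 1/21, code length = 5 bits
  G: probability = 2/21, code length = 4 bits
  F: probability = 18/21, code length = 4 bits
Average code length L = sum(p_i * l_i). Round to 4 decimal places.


Weighted contributions p_i * l_i:
  C: (1/21) * 5 = 5/21
  G: (2/21) * 4 = 8/21
  F: (18/21) * 4 = 72/21
Sum = (5 + 8 + 72)/21 = 85/21

L = 85/21 = 4.0476 bits/symbol


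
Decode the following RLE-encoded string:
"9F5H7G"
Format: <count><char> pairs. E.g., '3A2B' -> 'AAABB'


Expanding each <count><char> pair:
  9F -> 'FFFFFFFFF'
  5H -> 'HHHHH'
  7G -> 'GGGGGGG'

Decoded = FFFFFFFFFHHHHHGGGGGGG


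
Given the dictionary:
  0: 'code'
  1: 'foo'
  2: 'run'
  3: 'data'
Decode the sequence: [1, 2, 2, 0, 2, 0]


Look up each index in the dictionary:
  1 -> 'foo'
  2 -> 'run'
  2 -> 'run'
  0 -> 'code'
  2 -> 'run'
  0 -> 'code'

Decoded: "foo run run code run code"


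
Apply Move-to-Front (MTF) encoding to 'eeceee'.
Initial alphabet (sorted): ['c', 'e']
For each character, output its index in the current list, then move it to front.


MTF encoding:
'e': index 1 in ['c', 'e'] -> ['e', 'c']
'e': index 0 in ['e', 'c'] -> ['e', 'c']
'c': index 1 in ['e', 'c'] -> ['c', 'e']
'e': index 1 in ['c', 'e'] -> ['e', 'c']
'e': index 0 in ['e', 'c'] -> ['e', 'c']
'e': index 0 in ['e', 'c'] -> ['e', 'c']


Output: [1, 0, 1, 1, 0, 0]


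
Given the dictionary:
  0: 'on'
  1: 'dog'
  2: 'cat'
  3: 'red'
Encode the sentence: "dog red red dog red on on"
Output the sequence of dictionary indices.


Look up each word in the dictionary:
  'dog' -> 1
  'red' -> 3
  'red' -> 3
  'dog' -> 1
  'red' -> 3
  'on' -> 0
  'on' -> 0

Encoded: [1, 3, 3, 1, 3, 0, 0]


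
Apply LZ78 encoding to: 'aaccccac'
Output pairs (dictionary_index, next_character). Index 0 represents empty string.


LZ78 encoding steps:
Dictionary: {0: ''}
Step 1: w='' (idx 0), next='a' -> output (0, 'a'), add 'a' as idx 1
Step 2: w='a' (idx 1), next='c' -> output (1, 'c'), add 'ac' as idx 2
Step 3: w='' (idx 0), next='c' -> output (0, 'c'), add 'c' as idx 3
Step 4: w='c' (idx 3), next='c' -> output (3, 'c'), add 'cc' as idx 4
Step 5: w='ac' (idx 2), end of input -> output (2, '')


Encoded: [(0, 'a'), (1, 'c'), (0, 'c'), (3, 'c'), (2, '')]


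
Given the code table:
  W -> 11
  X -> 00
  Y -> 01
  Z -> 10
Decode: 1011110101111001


Decoding:
10 -> Z
11 -> W
11 -> W
01 -> Y
01 -> Y
11 -> W
10 -> Z
01 -> Y


Result: ZWWYYWZY


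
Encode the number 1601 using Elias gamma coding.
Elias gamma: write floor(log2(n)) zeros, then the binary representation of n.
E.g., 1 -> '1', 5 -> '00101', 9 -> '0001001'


num_bits = floor(log2(1601)) + 1 = 11
leading_zeros = num_bits - 1 = 10
binary(1601) = 11001000001

Elias gamma(1601) = '0000000000' + '11001000001' = 000000000011001000001 (21 bits)


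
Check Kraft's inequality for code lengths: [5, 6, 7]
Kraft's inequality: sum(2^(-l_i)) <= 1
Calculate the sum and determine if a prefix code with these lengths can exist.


Sum = 2^(-5) + 2^(-6) + 2^(-7)
    = 0.03125 + 0.015625 + 0.0078125
    = 7/128 = 0.0546875
Since 0.0546875 <= 1, Kraft's inequality IS satisfied.
A prefix code with these lengths CAN exist.

Kraft sum = 0.0546875. Satisfied.


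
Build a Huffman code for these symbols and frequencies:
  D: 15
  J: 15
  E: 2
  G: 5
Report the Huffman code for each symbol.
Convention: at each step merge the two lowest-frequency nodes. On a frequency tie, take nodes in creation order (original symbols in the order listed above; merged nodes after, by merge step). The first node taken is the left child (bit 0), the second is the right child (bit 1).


Huffman tree construction:
Step 1: Merge E(2) + G(5) = 7
Step 2: Merge (E+G)(7) + D(15) = 22
Step 3: Merge J(15) + ((E+G)+D)(22) = 37
Read each symbol's code off the tree from the root (left child = 0, right child = 1).

Codes:
  D: 11 (length 2)
  J: 0 (length 1)
  E: 100 (length 3)
  G: 101 (length 3)
Average code length: 66/37 = 1.7838 bits/symbol


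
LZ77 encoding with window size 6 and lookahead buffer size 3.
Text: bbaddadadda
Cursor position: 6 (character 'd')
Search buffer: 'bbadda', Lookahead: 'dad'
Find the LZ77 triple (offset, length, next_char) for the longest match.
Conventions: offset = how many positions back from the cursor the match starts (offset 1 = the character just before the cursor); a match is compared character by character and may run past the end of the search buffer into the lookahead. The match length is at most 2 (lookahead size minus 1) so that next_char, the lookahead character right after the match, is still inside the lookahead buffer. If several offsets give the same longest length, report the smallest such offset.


Try each offset into the search buffer:
  offset=1 (pos 5, char 'a'): match length 0
  offset=2 (pos 4, char 'd'): match length 2
  offset=3 (pos 3, char 'd'): match length 1
  offset=4 (pos 2, char 'a'): match length 0
  offset=5 (pos 1, char 'b'): match length 0
  offset=6 (pos 0, char 'b'): match length 0
Longest match has length 2 at offset 2.
next_char = character at position 6 + 2 = 8 -> 'd'

Best match: offset=2, length=2 (matching 'da' starting at position 4)
LZ77 triple: (2, 2, 'd')


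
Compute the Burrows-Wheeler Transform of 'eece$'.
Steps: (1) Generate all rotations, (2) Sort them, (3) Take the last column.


Rotations (sorted):
  0: $eece -> last char: e
  1: ce$ee -> last char: e
  2: e$eec -> last char: c
  3: ece$e -> last char: e
  4: eece$ -> last char: $


BWT = eece$


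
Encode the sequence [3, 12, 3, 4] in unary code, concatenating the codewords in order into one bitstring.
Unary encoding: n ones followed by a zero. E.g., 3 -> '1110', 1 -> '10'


Encode each number as n ones followed by a terminating 0:
  3 -> 1110 (4 bits)
  12 -> 1111111111110 (13 bits)
  3 -> 1110 (4 bits)
  4 -> 11110 (5 bits)
Total length = 4 + 13 + 4 + 5 = 26 bits.

Unary([3, 12, 3, 4]) = 11101111111111110111011110 (26 bits)


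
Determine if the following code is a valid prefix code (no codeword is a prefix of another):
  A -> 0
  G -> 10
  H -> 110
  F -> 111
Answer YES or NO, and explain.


Checking each pair (does one codeword prefix another?):
  A='0' vs G='10': no prefix
  A='0' vs H='110': no prefix
  A='0' vs F='111': no prefix
  G='10' vs A='0': no prefix
  G='10' vs H='110': no prefix
  G='10' vs F='111': no prefix
  H='110' vs A='0': no prefix
  H='110' vs G='10': no prefix
  H='110' vs F='111': no prefix
  F='111' vs A='0': no prefix
  F='111' vs G='10': no prefix
  F='111' vs H='110': no prefix
No violation found over all pairs.

YES -- this is a valid prefix code. No codeword is a prefix of any other codeword.


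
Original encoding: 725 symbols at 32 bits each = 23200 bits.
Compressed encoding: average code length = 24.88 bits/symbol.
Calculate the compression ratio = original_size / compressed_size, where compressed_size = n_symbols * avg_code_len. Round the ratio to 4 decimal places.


original_size = n_symbols * orig_bits = 725 * 32 = 23200 bits
compressed_size = n_symbols * avg_code_len = 725 * 24.88 = 18038.0 bits
ratio = original_size / compressed_size = 23200 / 18038.0 = 1.2862

Compression ratio = 1.2862


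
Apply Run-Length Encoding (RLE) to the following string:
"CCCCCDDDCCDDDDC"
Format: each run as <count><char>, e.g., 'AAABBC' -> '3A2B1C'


Scanning runs left to right:
  i=0: run of 'C' x 5 -> '5C'
  i=5: run of 'D' x 3 -> '3D'
  i=8: run of 'C' x 2 -> '2C'
  i=10: run of 'D' x 4 -> '4D'
  i=14: run of 'C' x 1 -> '1C'

RLE = 5C3D2C4D1C


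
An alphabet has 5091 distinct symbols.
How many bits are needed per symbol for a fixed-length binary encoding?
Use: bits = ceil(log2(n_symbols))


log2(5091) = 12.3137
Bracket: 2^12 = 4096 < 5091 <= 2^13 = 8192
So ceil(log2(5091)) = 13

bits = ceil(log2(5091)) = ceil(12.3137) = 13 bits


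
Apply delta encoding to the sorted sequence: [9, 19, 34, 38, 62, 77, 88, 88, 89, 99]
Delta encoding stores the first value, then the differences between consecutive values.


First value: 9
Deltas:
  19 - 9 = 10
  34 - 19 = 15
  38 - 34 = 4
  62 - 38 = 24
  77 - 62 = 15
  88 - 77 = 11
  88 - 88 = 0
  89 - 88 = 1
  99 - 89 = 10


Delta encoded: [9, 10, 15, 4, 24, 15, 11, 0, 1, 10]


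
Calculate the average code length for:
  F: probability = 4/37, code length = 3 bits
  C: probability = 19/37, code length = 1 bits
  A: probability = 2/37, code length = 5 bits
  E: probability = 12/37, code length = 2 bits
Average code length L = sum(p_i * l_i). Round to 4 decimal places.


Weighted contributions p_i * l_i:
  F: (4/37) * 3 = 12/37
  C: (19/37) * 1 = 19/37
  A: (2/37) * 5 = 10/37
  E: (12/37) * 2 = 24/37
Sum = (12 + 19 + 10 + 24)/37 = 65/37

L = 65/37 = 1.7568 bits/symbol


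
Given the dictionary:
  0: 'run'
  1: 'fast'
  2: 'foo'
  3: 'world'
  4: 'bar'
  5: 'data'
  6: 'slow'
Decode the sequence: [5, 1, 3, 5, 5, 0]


Look up each index in the dictionary:
  5 -> 'data'
  1 -> 'fast'
  3 -> 'world'
  5 -> 'data'
  5 -> 'data'
  0 -> 'run'

Decoded: "data fast world data data run"


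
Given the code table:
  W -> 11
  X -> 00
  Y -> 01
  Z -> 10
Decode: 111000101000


Decoding:
11 -> W
10 -> Z
00 -> X
10 -> Z
10 -> Z
00 -> X


Result: WZXZZX


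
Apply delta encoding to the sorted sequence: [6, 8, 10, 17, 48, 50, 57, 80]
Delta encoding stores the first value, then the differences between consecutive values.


First value: 6
Deltas:
  8 - 6 = 2
  10 - 8 = 2
  17 - 10 = 7
  48 - 17 = 31
  50 - 48 = 2
  57 - 50 = 7
  80 - 57 = 23


Delta encoded: [6, 2, 2, 7, 31, 2, 7, 23]


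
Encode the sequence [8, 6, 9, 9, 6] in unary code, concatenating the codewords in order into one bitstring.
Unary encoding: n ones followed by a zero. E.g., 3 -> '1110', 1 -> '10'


Encode each number as n ones followed by a terminating 0:
  8 -> 111111110 (9 bits)
  6 -> 1111110 (7 bits)
  9 -> 1111111110 (10 bits)
  9 -> 1111111110 (10 bits)
  6 -> 1111110 (7 bits)
Total length = 9 + 7 + 10 + 10 + 7 = 43 bits.

Unary([8, 6, 9, 9, 6]) = 1111111101111110111111111011111111101111110 (43 bits)


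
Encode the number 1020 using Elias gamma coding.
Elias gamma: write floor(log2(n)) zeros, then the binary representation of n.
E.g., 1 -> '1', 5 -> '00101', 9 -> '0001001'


num_bits = floor(log2(1020)) + 1 = 10
leading_zeros = num_bits - 1 = 9
binary(1020) = 1111111100

Elias gamma(1020) = '000000000' + '1111111100' = 0000000001111111100 (19 bits)
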